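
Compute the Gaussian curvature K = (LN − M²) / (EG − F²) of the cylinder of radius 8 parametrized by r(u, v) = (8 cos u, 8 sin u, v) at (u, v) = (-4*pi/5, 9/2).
K = 0

Coefficients of the first fundamental form: E = 64, F = 0, G = 1.
Coefficients of the second fundamental form: L = -8, M = 0, N = 0.
Assemble K = (LN − M²)/(EG − F²) = 0. At (u, v) = (-4*pi/5, 9/2): K = 0.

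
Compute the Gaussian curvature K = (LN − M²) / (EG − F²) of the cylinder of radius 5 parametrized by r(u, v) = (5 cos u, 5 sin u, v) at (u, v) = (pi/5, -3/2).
K = 0

Coefficients of the first fundamental form: E = 25, F = 0, G = 1.
Coefficients of the second fundamental form: L = -5, M = 0, N = 0.
Assemble K = (LN − M²)/(EG − F²) = 0. At (u, v) = (pi/5, -3/2): K = 0.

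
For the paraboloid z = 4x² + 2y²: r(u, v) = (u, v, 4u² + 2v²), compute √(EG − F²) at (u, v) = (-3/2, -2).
√(EG − F²)|_{(-3/2, -2)} = sqrt(209)

E = 64*u^2 + 1, F = 32*u*v, G = 16*v^2 + 1; EG − F² = 64*u^2 + 16*v^2 + 1; √(EG − F²) = sqrt(64*u^2 + 16*v^2 + 1). At the given point: sqrt(209).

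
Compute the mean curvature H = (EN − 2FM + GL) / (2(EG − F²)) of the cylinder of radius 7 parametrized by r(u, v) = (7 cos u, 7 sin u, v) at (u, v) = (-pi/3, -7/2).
H = -1/14

With E = 49, F = 0, G = 1, L = -7, M = 0, N = 0, assemble
  H = (EN − 2FM + GL) / (2(EG − F²)) = -1/14.
At (u, v) = (-pi/3, -7/2): H = -1/14.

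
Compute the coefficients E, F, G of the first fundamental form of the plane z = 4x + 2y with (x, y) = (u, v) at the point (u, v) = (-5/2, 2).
E = 17;  F = 8;  G = 5

Partials: r_u = (1, 0, 4), r_v = (0, 1, 2). As functions of (u, v):
  E = r_u · r_u = 17,
  F = r_u · r_v = 8,
  G = r_v · r_v = 5.
Evaluating at (u, v) = (-5/2, 2): E = 17, F = 8, G = 5.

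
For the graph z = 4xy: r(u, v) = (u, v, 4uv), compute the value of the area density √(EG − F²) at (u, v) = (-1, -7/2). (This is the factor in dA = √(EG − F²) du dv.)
√(EG − F²)|_{(-1, -7/2)} = sqrt(213)

E = 16*v^2 + 1, F = 16*u*v, G = 16*u^2 + 1, so EG − F² = 16*u^2 + 16*v^2 + 1. Taking the positive square root: √(EG − F²) = sqrt(16*u^2 + 16*v^2 + 1). At (u, v) = (-1, -7/2): sqrt(213).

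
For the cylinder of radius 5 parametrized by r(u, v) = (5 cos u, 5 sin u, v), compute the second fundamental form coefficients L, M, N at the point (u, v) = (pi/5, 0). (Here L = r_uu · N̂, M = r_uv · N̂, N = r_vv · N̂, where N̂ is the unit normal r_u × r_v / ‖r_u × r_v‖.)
L = -5;  M = 0;  N = 0

Compute the unit normal N̂(u, v) = (cos(u), sin(u), 0), and the second partials r_uu, r_uv, r_vv. Take dot products:
  L(u, v) = r_uu · N̂ = -5,
  M(u, v) = r_uv · N̂ = 0,
  N(u, v) = r_vv · N̂ = 0.
Evaluating at (u, v) = (pi/5, 0):
  L = -5, M = 0, N = 0.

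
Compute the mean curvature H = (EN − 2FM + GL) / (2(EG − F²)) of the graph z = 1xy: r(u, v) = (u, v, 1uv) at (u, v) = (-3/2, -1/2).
H = -3*sqrt(14)/98

With E = v^2 + 1, F = u*v, G = u^2 + 1, L = 0, M = 1/sqrt(u^2 + v^2 + 1), N = 0, assemble
  H = (EN − 2FM + GL) / (2(EG − F²)) = -u*v/(u^2 + v^2 + 1)^(3/2).
At (u, v) = (-3/2, -1/2): H = -3*sqrt(14)/98.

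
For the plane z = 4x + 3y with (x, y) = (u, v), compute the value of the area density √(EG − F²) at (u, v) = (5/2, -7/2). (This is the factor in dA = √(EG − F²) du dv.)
√(EG − F²)|_{(5/2, -7/2)} = sqrt(26)

E = 17, F = 12, G = 10, so EG − F² = 26. Taking the positive square root: √(EG − F²) = sqrt(26). At (u, v) = (5/2, -7/2): sqrt(26).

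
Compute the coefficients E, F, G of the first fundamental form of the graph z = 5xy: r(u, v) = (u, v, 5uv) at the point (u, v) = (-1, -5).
E = 626;  F = 125;  G = 26

Partials: r_u = (1, 0, 5*v), r_v = (0, 1, 5*u). As functions of (u, v):
  E = r_u · r_u = 25*v^2 + 1,
  F = r_u · r_v = 25*u*v,
  G = r_v · r_v = 25*u^2 + 1.
Evaluating at (u, v) = (-1, -5): E = 626, F = 125, G = 26.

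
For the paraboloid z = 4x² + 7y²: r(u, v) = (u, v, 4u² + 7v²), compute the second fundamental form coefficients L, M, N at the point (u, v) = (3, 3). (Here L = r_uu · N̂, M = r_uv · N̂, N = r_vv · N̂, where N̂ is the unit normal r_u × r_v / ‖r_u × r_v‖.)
L = 8*sqrt(2341)/2341;  M = 0;  N = 14*sqrt(2341)/2341

Compute the unit normal N̂(u, v) = (-8*u/sqrt(64*u^2 + 196*v^2 + 1), -14*v/sqrt(64*u^2 + 196*v^2 + 1), 1/sqrt(64*u^2 + 196*v^2 + 1)), and the second partials r_uu, r_uv, r_vv. Take dot products:
  L(u, v) = r_uu · N̂ = 8/sqrt(64*u^2 + 196*v^2 + 1),
  M(u, v) = r_uv · N̂ = 0,
  N(u, v) = r_vv · N̂ = 14/sqrt(64*u^2 + 196*v^2 + 1).
Evaluating at (u, v) = (3, 3):
  L = 8*sqrt(2341)/2341, M = 0, N = 14*sqrt(2341)/2341.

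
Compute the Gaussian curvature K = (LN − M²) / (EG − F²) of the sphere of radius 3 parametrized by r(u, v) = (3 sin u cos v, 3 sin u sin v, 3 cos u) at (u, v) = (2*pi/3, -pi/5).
K = 1/9

Coefficients of the first fundamental form: E = 9, F = 0, G = 9*sin(u)^2.
Coefficients of the second fundamental form: L = -3*sin(u)/Abs(sin(u)), M = 0, N = -3*sin(u)^3/Abs(sin(u)).
Assemble K = (LN − M²)/(EG − F²) = 1/9. At (u, v) = (2*pi/3, -pi/5): K = 1/9.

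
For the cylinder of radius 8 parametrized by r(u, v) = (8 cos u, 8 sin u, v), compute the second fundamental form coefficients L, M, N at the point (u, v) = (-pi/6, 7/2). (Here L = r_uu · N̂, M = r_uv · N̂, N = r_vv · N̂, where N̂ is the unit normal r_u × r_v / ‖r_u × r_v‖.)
L = -8;  M = 0;  N = 0

Compute the unit normal N̂(u, v) = (cos(u), sin(u), 0), and the second partials r_uu, r_uv, r_vv. Take dot products:
  L(u, v) = r_uu · N̂ = -8,
  M(u, v) = r_uv · N̂ = 0,
  N(u, v) = r_vv · N̂ = 0.
Evaluating at (u, v) = (-pi/6, 7/2):
  L = -8, M = 0, N = 0.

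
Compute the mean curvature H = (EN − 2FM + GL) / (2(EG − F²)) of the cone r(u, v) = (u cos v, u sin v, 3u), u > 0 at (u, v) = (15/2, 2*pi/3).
H = sqrt(10)/50

With E = 10, F = 0, G = u^2, L = 0, M = 0, N = 3*sqrt(10)*u^2/(10*Abs(u)), assemble
  H = (EN − 2FM + GL) / (2(EG − F²)) = 3*sqrt(10)/(20*Abs(u)).
At (u, v) = (15/2, 2*pi/3): H = sqrt(10)/50.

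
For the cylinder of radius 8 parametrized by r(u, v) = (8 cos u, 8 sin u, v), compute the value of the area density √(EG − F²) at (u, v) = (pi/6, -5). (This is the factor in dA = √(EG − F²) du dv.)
√(EG − F²)|_{(pi/6, -5)} = 8

E = 64, F = 0, G = 1, so EG − F² = 64. Taking the positive square root: √(EG − F²) = 8. At (u, v) = (pi/6, -5): 8.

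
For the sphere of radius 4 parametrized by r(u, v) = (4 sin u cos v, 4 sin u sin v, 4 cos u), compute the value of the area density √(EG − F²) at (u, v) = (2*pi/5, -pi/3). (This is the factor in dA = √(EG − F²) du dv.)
√(EG − F²)|_{(2*pi/5, -pi/3)} = 4*sqrt(2*sqrt(5) + 10)

E = 16, F = 0, G = 16*sin(u)^2, so EG − F² = 256*sin(u)^2. Taking the positive square root: √(EG − F²) = 16*Abs(sin(u)). At (u, v) = (2*pi/5, -pi/3): 4*sqrt(2*sqrt(5) + 10).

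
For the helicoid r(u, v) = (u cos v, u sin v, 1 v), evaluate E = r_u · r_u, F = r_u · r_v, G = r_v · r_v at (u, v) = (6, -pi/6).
E = 1;  F = 0;  G = 37

Partials: r_u = (cos(v), sin(v), 0), r_v = (-u*sin(v), u*cos(v), 1). As functions of (u, v):
  E = r_u · r_u = 1,
  F = r_u · r_v = 0,
  G = r_v · r_v = u^2 + 1.
Evaluating at (u, v) = (6, -pi/6): E = 1, F = 0, G = 37.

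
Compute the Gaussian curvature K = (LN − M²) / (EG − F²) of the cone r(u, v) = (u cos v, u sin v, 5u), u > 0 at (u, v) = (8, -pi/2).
K = 0

Coefficients of the first fundamental form: E = 26, F = 0, G = u^2.
Coefficients of the second fundamental form: L = 0, M = 0, N = 5*sqrt(26)*u^2/(26*Abs(u)).
Assemble K = (LN − M²)/(EG − F²) = 0. At (u, v) = (8, -pi/2): K = 0.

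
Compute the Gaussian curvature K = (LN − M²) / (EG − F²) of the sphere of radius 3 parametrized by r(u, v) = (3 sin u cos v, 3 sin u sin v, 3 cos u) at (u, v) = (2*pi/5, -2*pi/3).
K = 1/9

Coefficients of the first fundamental form: E = 9, F = 0, G = 9*sin(u)^2.
Coefficients of the second fundamental form: L = -3*sin(u)/Abs(sin(u)), M = 0, N = -3*sin(u)^3/Abs(sin(u)).
Assemble K = (LN − M²)/(EG − F²) = 1/9. At (u, v) = (2*pi/5, -2*pi/3): K = 1/9.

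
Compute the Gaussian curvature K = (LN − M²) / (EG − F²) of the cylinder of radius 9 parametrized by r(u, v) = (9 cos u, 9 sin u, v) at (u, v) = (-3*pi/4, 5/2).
K = 0

Coefficients of the first fundamental form: E = 81, F = 0, G = 1.
Coefficients of the second fundamental form: L = -9, M = 0, N = 0.
Assemble K = (LN − M²)/(EG − F²) = 0. At (u, v) = (-3*pi/4, 5/2): K = 0.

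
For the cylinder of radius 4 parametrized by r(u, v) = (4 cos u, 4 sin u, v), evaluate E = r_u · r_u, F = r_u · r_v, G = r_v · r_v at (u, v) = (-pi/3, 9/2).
E = 16;  F = 0;  G = 1

Partials: r_u = (-4*sin(u), 4*cos(u), 0), r_v = (0, 0, 1). As functions of (u, v):
  E = r_u · r_u = 16,
  F = r_u · r_v = 0,
  G = r_v · r_v = 1.
Evaluating at (u, v) = (-pi/3, 9/2): E = 16, F = 0, G = 1.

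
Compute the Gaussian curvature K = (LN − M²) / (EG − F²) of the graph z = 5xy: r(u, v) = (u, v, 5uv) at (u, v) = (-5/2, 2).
K = -400/1058841

Coefficients of the first fundamental form: E = 25*v^2 + 1, F = 25*u*v, G = 25*u^2 + 1.
Coefficients of the second fundamental form: L = 0, M = 5/sqrt(25*u^2 + 25*v^2 + 1), N = 0.
Assemble K = (LN − M²)/(EG − F²) = -25/(625*u^4 + 1250*u^2*v^2 + 50*u^2 + 625*v^4 + 50*v^2 + 1). At (u, v) = (-5/2, 2): K = -400/1058841.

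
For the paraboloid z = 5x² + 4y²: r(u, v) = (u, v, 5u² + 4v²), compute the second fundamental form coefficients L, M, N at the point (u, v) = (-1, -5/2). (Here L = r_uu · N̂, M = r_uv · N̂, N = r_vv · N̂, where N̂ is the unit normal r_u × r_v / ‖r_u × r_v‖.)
L = 10*sqrt(501)/501;  M = 0;  N = 8*sqrt(501)/501

Compute the unit normal N̂(u, v) = (-10*u/sqrt(100*u^2 + 64*v^2 + 1), -8*v/sqrt(100*u^2 + 64*v^2 + 1), 1/sqrt(100*u^2 + 64*v^2 + 1)), and the second partials r_uu, r_uv, r_vv. Take dot products:
  L(u, v) = r_uu · N̂ = 10/sqrt(100*u^2 + 64*v^2 + 1),
  M(u, v) = r_uv · N̂ = 0,
  N(u, v) = r_vv · N̂ = 8/sqrt(100*u^2 + 64*v^2 + 1).
Evaluating at (u, v) = (-1, -5/2):
  L = 10*sqrt(501)/501, M = 0, N = 8*sqrt(501)/501.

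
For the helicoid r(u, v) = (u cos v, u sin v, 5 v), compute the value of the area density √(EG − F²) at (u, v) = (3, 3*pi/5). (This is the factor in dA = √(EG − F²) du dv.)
√(EG − F²)|_{(3, 3*pi/5)} = sqrt(34)

E = 1, F = 0, G = u^2 + 25, so EG − F² = u^2 + 25. Taking the positive square root: √(EG − F²) = sqrt(u^2 + 25). At (u, v) = (3, 3*pi/5): sqrt(34).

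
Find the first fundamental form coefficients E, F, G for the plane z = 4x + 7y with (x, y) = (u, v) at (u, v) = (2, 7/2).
E = 17;  F = 28;  G = 50

Partials: r_u = (1, 0, 4), r_v = (0, 1, 7). As functions of (u, v):
  E = r_u · r_u = 17,
  F = r_u · r_v = 28,
  G = r_v · r_v = 50.
Evaluating at (u, v) = (2, 7/2): E = 17, F = 28, G = 50.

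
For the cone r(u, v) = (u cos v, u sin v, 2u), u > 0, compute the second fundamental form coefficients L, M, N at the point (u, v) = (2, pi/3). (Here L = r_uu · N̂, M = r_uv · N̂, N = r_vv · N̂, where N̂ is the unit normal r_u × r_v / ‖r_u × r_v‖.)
L = 0;  M = 0;  N = 4*sqrt(5)/5

Compute the unit normal N̂(u, v) = (-2*sqrt(5)*u*cos(v)/(5*Abs(u)), -2*sqrt(5)*u*sin(v)/(5*Abs(u)), sqrt(5)*u/(5*Abs(u))), and the second partials r_uu, r_uv, r_vv. Take dot products:
  L(u, v) = r_uu · N̂ = 0,
  M(u, v) = r_uv · N̂ = 0,
  N(u, v) = r_vv · N̂ = 2*sqrt(5)*u^2/(5*Abs(u)).
Evaluating at (u, v) = (2, pi/3):
  L = 0, M = 0, N = 4*sqrt(5)/5.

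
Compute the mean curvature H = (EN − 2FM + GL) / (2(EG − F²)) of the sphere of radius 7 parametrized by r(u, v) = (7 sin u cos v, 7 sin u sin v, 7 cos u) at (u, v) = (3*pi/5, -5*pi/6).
H = -1/7

With E = 49, F = 0, G = 49*sin(u)^2, L = -7*sin(u)/Abs(sin(u)), M = 0, N = -7*sin(u)^3/Abs(sin(u)), assemble
  H = (EN − 2FM + GL) / (2(EG − F²)) = -sin(u)/(7*Abs(sin(u))).
At (u, v) = (3*pi/5, -5*pi/6): H = -1/7.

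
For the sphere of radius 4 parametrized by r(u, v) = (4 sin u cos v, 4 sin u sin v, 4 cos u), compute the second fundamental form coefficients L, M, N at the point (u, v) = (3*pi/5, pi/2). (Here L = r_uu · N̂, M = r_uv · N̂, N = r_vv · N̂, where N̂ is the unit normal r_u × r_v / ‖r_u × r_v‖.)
L = -4;  M = 0;  N = -5/2 - sqrt(5)/2

Compute the unit normal N̂(u, v) = (sin(u)^2*cos(v)/Abs(sin(u)), sin(u)^2*sin(v)/Abs(sin(u)), sin(2*u)/(2*Abs(sin(u)))), and the second partials r_uu, r_uv, r_vv. Take dot products:
  L(u, v) = r_uu · N̂ = -4*sin(u)/Abs(sin(u)),
  M(u, v) = r_uv · N̂ = 0,
  N(u, v) = r_vv · N̂ = -4*sin(u)^3/Abs(sin(u)).
Evaluating at (u, v) = (3*pi/5, pi/2):
  L = -4, M = 0, N = -5/2 - sqrt(5)/2.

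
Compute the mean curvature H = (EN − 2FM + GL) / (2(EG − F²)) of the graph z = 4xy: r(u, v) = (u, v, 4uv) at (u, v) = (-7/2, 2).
H = 448*sqrt(29)/22707

With E = 16*v^2 + 1, F = 16*u*v, G = 16*u^2 + 1, L = 0, M = 4/sqrt(16*u^2 + 16*v^2 + 1), N = 0, assemble
  H = (EN − 2FM + GL) / (2(EG − F²)) = -64*u*v/(16*u^2 + 16*v^2 + 1)^(3/2).
At (u, v) = (-7/2, 2): H = 448*sqrt(29)/22707.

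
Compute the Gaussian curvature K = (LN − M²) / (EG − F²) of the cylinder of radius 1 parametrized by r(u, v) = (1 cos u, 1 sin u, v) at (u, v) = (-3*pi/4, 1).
K = 0

Coefficients of the first fundamental form: E = 1, F = 0, G = 1.
Coefficients of the second fundamental form: L = -1, M = 0, N = 0.
Assemble K = (LN − M²)/(EG − F²) = 0. At (u, v) = (-3*pi/4, 1): K = 0.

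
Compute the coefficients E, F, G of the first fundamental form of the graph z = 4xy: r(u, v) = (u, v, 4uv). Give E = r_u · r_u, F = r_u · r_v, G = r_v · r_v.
E = 16*v^2 + 1;  F = 16*u*v;  G = 16*u^2 + 1

Compute partials: r_u = (1, 0, 4*v), r_v = (0, 1, 4*u). Then
  E = r_u · r_u = 16*v^2 + 1,
  F = r_u · r_v = 16*u*v,
  G = r_v · r_v = 16*u^2 + 1.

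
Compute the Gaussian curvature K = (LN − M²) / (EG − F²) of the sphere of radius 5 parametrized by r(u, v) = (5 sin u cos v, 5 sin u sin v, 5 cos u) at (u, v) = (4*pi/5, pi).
K = 1/25

Coefficients of the first fundamental form: E = 25, F = 0, G = 25*sin(u)^2.
Coefficients of the second fundamental form: L = -5*sin(u)/Abs(sin(u)), M = 0, N = -5*sin(u)^3/Abs(sin(u)).
Assemble K = (LN − M²)/(EG − F²) = 1/25. At (u, v) = (4*pi/5, pi): K = 1/25.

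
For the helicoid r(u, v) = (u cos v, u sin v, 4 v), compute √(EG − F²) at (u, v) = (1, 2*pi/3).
√(EG − F²)|_{(1, 2*pi/3)} = sqrt(17)

E = 1, F = 0, G = u^2 + 16; EG − F² = u^2 + 16; √(EG − F²) = sqrt(u^2 + 16). At the given point: sqrt(17).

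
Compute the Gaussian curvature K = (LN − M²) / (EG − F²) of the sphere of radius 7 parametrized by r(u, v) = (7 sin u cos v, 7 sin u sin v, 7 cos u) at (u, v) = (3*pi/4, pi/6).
K = 1/49

Coefficients of the first fundamental form: E = 49, F = 0, G = 49*sin(u)^2.
Coefficients of the second fundamental form: L = -7*sin(u)/Abs(sin(u)), M = 0, N = -7*sin(u)^3/Abs(sin(u)).
Assemble K = (LN − M²)/(EG − F²) = 1/49. At (u, v) = (3*pi/4, pi/6): K = 1/49.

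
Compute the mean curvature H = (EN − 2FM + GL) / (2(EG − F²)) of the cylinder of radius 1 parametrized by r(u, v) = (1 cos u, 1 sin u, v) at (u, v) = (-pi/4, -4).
H = -1/2

With E = 1, F = 0, G = 1, L = -1, M = 0, N = 0, assemble
  H = (EN − 2FM + GL) / (2(EG − F²)) = -1/2.
At (u, v) = (-pi/4, -4): H = -1/2.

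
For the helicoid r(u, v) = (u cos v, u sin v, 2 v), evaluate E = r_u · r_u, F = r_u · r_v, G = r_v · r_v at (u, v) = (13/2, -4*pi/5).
E = 1;  F = 0;  G = 185/4

Partials: r_u = (cos(v), sin(v), 0), r_v = (-u*sin(v), u*cos(v), 2). As functions of (u, v):
  E = r_u · r_u = 1,
  F = r_u · r_v = 0,
  G = r_v · r_v = u^2 + 4.
Evaluating at (u, v) = (13/2, -4*pi/5): E = 1, F = 0, G = 185/4.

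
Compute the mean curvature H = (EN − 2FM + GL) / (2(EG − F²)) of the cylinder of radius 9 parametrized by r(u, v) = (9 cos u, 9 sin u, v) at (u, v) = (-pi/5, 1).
H = -1/18

With E = 81, F = 0, G = 1, L = -9, M = 0, N = 0, assemble
  H = (EN − 2FM + GL) / (2(EG − F²)) = -1/18.
At (u, v) = (-pi/5, 1): H = -1/18.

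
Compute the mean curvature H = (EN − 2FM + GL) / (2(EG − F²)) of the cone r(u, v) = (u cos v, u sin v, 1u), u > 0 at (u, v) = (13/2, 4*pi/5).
H = sqrt(2)/26

With E = 2, F = 0, G = u^2, L = 0, M = 0, N = sqrt(2)*u^2/(2*Abs(u)), assemble
  H = (EN − 2FM + GL) / (2(EG − F²)) = sqrt(2)/(4*Abs(u)).
At (u, v) = (13/2, 4*pi/5): H = sqrt(2)/26.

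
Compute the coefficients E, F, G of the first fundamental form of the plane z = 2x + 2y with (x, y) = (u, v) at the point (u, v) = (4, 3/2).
E = 5;  F = 4;  G = 5

Partials: r_u = (1, 0, 2), r_v = (0, 1, 2). As functions of (u, v):
  E = r_u · r_u = 5,
  F = r_u · r_v = 4,
  G = r_v · r_v = 5.
Evaluating at (u, v) = (4, 3/2): E = 5, F = 4, G = 5.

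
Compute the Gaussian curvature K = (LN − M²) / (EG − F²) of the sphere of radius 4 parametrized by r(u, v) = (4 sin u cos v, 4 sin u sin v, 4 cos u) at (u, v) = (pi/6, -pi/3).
K = 1/16

Coefficients of the first fundamental form: E = 16, F = 0, G = 16*sin(u)^2.
Coefficients of the second fundamental form: L = -4*sin(u)/Abs(sin(u)), M = 0, N = -4*sin(u)^3/Abs(sin(u)).
Assemble K = (LN − M²)/(EG − F²) = 1/16. At (u, v) = (pi/6, -pi/3): K = 1/16.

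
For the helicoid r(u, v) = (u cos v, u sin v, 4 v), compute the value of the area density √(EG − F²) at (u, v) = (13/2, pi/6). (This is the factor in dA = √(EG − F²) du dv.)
√(EG − F²)|_{(13/2, pi/6)} = sqrt(233)/2

E = 1, F = 0, G = u^2 + 16, so EG − F² = u^2 + 16. Taking the positive square root: √(EG − F²) = sqrt(u^2 + 16). At (u, v) = (13/2, pi/6): sqrt(233)/2.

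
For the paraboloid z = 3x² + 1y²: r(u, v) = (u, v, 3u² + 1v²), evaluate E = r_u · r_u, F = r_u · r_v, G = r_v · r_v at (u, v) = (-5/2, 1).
E = 226;  F = -30;  G = 5

Partials: r_u = (1, 0, 6*u), r_v = (0, 1, 2*v). As functions of (u, v):
  E = r_u · r_u = 36*u^2 + 1,
  F = r_u · r_v = 12*u*v,
  G = r_v · r_v = 4*v^2 + 1.
Evaluating at (u, v) = (-5/2, 1): E = 226, F = -30, G = 5.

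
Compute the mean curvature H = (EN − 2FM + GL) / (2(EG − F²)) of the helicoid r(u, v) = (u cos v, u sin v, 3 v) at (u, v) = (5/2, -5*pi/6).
H = 0

With E = 1, F = 0, G = u^2 + 9, L = 0, M = -3/sqrt(u^2 + 9), N = 0, assemble
  H = (EN − 2FM + GL) / (2(EG − F²)) = 0.
At (u, v) = (5/2, -5*pi/6): H = 0.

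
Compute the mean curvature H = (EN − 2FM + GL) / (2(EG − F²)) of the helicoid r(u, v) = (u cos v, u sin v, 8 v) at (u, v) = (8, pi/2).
H = 0

With E = 1, F = 0, G = u^2 + 64, L = 0, M = -8/sqrt(u^2 + 64), N = 0, assemble
  H = (EN − 2FM + GL) / (2(EG − F²)) = 0.
At (u, v) = (8, pi/2): H = 0.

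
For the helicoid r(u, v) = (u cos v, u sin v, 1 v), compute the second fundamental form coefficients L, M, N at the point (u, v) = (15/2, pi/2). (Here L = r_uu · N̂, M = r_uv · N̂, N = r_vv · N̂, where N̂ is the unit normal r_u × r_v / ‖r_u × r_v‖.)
L = 0;  M = -2*sqrt(229)/229;  N = 0

Compute the unit normal N̂(u, v) = (sin(v)/sqrt(u^2 + 1), -cos(v)/sqrt(u^2 + 1), u/sqrt(u^2 + 1)), and the second partials r_uu, r_uv, r_vv. Take dot products:
  L(u, v) = r_uu · N̂ = 0,
  M(u, v) = r_uv · N̂ = -1/sqrt(u^2 + 1),
  N(u, v) = r_vv · N̂ = 0.
Evaluating at (u, v) = (15/2, pi/2):
  L = 0, M = -2*sqrt(229)/229, N = 0.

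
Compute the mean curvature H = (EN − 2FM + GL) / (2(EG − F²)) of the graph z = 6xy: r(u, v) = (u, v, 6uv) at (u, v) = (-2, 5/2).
H = 54*sqrt(370)/6845

With E = 36*v^2 + 1, F = 36*u*v, G = 36*u^2 + 1, L = 0, M = 6/sqrt(36*u^2 + 36*v^2 + 1), N = 0, assemble
  H = (EN − 2FM + GL) / (2(EG − F²)) = -216*u*v/(36*u^2 + 36*v^2 + 1)^(3/2).
At (u, v) = (-2, 5/2): H = 54*sqrt(370)/6845.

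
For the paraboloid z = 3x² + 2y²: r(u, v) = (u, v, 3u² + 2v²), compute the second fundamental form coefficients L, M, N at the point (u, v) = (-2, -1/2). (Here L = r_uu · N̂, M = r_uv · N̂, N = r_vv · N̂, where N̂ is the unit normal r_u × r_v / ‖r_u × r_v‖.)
L = 6*sqrt(149)/149;  M = 0;  N = 4*sqrt(149)/149

Compute the unit normal N̂(u, v) = (-6*u/sqrt(36*u^2 + 16*v^2 + 1), -4*v/sqrt(36*u^2 + 16*v^2 + 1), 1/sqrt(36*u^2 + 16*v^2 + 1)), and the second partials r_uu, r_uv, r_vv. Take dot products:
  L(u, v) = r_uu · N̂ = 6/sqrt(36*u^2 + 16*v^2 + 1),
  M(u, v) = r_uv · N̂ = 0,
  N(u, v) = r_vv · N̂ = 4/sqrt(36*u^2 + 16*v^2 + 1).
Evaluating at (u, v) = (-2, -1/2):
  L = 6*sqrt(149)/149, M = 0, N = 4*sqrt(149)/149.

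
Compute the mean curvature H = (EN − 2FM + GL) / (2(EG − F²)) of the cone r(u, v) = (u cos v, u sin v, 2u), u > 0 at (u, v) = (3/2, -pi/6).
H = 2*sqrt(5)/15

With E = 5, F = 0, G = u^2, L = 0, M = 0, N = 2*sqrt(5)*u^2/(5*Abs(u)), assemble
  H = (EN − 2FM + GL) / (2(EG − F²)) = sqrt(5)/(5*Abs(u)).
At (u, v) = (3/2, -pi/6): H = 2*sqrt(5)/15.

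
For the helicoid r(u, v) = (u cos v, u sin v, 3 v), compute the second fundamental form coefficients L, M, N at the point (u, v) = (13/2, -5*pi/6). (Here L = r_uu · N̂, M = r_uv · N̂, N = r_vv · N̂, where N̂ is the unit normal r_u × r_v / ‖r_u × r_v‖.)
L = 0;  M = -6*sqrt(205)/205;  N = 0

Compute the unit normal N̂(u, v) = (3*sin(v)/sqrt(u^2 + 9), -3*cos(v)/sqrt(u^2 + 9), u/sqrt(u^2 + 9)), and the second partials r_uu, r_uv, r_vv. Take dot products:
  L(u, v) = r_uu · N̂ = 0,
  M(u, v) = r_uv · N̂ = -3/sqrt(u^2 + 9),
  N(u, v) = r_vv · N̂ = 0.
Evaluating at (u, v) = (13/2, -5*pi/6):
  L = 0, M = -6*sqrt(205)/205, N = 0.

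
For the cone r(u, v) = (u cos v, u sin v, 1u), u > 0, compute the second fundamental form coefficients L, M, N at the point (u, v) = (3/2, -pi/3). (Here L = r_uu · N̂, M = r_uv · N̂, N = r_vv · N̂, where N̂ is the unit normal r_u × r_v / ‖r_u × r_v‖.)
L = 0;  M = 0;  N = 3*sqrt(2)/4

Compute the unit normal N̂(u, v) = (-sqrt(2)*u*cos(v)/(2*Abs(u)), -sqrt(2)*u*sin(v)/(2*Abs(u)), sqrt(2)*u/(2*Abs(u))), and the second partials r_uu, r_uv, r_vv. Take dot products:
  L(u, v) = r_uu · N̂ = 0,
  M(u, v) = r_uv · N̂ = 0,
  N(u, v) = r_vv · N̂ = sqrt(2)*u^2/(2*Abs(u)).
Evaluating at (u, v) = (3/2, -pi/3):
  L = 0, M = 0, N = 3*sqrt(2)/4.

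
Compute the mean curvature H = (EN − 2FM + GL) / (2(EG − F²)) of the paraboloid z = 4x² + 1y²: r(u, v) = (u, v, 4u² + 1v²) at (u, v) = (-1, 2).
H = 133/729

With E = 64*u^2 + 1, F = 16*u*v, G = 4*v^2 + 1, L = 8/sqrt(64*u^2 + 4*v^2 + 1), M = 0, N = 2/sqrt(64*u^2 + 4*v^2 + 1), assemble
  H = (EN − 2FM + GL) / (2(EG − F²)) = (64*u^2 + 16*v^2 + 5)/(64*u^2 + 4*v^2 + 1)^(3/2).
At (u, v) = (-1, 2): H = 133/729.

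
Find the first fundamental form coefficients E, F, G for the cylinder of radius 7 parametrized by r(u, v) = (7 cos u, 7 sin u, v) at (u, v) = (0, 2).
E = 49;  F = 0;  G = 1

Partials: r_u = (-7*sin(u), 7*cos(u), 0), r_v = (0, 0, 1). As functions of (u, v):
  E = r_u · r_u = 49,
  F = r_u · r_v = 0,
  G = r_v · r_v = 1.
Evaluating at (u, v) = (0, 2): E = 49, F = 0, G = 1.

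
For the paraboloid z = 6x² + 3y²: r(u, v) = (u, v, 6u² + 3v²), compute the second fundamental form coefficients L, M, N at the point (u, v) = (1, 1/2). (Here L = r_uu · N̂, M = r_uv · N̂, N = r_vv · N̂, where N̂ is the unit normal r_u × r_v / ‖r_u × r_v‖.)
L = 6*sqrt(154)/77;  M = 0;  N = 3*sqrt(154)/77

Compute the unit normal N̂(u, v) = (-12*u/sqrt(144*u^2 + 36*v^2 + 1), -6*v/sqrt(144*u^2 + 36*v^2 + 1), 1/sqrt(144*u^2 + 36*v^2 + 1)), and the second partials r_uu, r_uv, r_vv. Take dot products:
  L(u, v) = r_uu · N̂ = 12/sqrt(144*u^2 + 36*v^2 + 1),
  M(u, v) = r_uv · N̂ = 0,
  N(u, v) = r_vv · N̂ = 6/sqrt(144*u^2 + 36*v^2 + 1).
Evaluating at (u, v) = (1, 1/2):
  L = 6*sqrt(154)/77, M = 0, N = 3*sqrt(154)/77.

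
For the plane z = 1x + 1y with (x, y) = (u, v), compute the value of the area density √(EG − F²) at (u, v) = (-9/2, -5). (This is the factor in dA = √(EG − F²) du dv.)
√(EG − F²)|_{(-9/2, -5)} = sqrt(3)

E = 2, F = 1, G = 2, so EG − F² = 3. Taking the positive square root: √(EG − F²) = sqrt(3). At (u, v) = (-9/2, -5): sqrt(3).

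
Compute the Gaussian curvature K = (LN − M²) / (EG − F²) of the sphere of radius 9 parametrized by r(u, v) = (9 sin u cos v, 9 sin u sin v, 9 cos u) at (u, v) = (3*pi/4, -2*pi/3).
K = 1/81

Coefficients of the first fundamental form: E = 81, F = 0, G = 81*sin(u)^2.
Coefficients of the second fundamental form: L = -9*sin(u)/Abs(sin(u)), M = 0, N = -9*sin(u)^3/Abs(sin(u)).
Assemble K = (LN − M²)/(EG − F²) = 1/81. At (u, v) = (3*pi/4, -2*pi/3): K = 1/81.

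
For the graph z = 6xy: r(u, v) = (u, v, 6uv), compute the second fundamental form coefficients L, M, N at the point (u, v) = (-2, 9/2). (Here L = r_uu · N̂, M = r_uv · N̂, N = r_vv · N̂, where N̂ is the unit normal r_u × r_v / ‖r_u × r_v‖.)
L = 0;  M = 3*sqrt(874)/437;  N = 0

Compute the unit normal N̂(u, v) = (-6*v/sqrt(36*u^2 + 36*v^2 + 1), -6*u/sqrt(36*u^2 + 36*v^2 + 1), 1/sqrt(36*u^2 + 36*v^2 + 1)), and the second partials r_uu, r_uv, r_vv. Take dot products:
  L(u, v) = r_uu · N̂ = 0,
  M(u, v) = r_uv · N̂ = 6/sqrt(36*u^2 + 36*v^2 + 1),
  N(u, v) = r_vv · N̂ = 0.
Evaluating at (u, v) = (-2, 9/2):
  L = 0, M = 3*sqrt(874)/437, N = 0.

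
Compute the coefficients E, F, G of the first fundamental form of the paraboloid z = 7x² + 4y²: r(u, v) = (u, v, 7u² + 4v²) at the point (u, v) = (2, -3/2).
E = 785;  F = -336;  G = 145

Partials: r_u = (1, 0, 14*u), r_v = (0, 1, 8*v). As functions of (u, v):
  E = r_u · r_u = 196*u^2 + 1,
  F = r_u · r_v = 112*u*v,
  G = r_v · r_v = 64*v^2 + 1.
Evaluating at (u, v) = (2, -3/2): E = 785, F = -336, G = 145.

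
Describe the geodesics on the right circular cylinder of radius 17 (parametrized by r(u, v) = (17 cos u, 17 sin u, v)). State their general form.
The cylinder is flat (K = 0) and locally isometric to the plane via the development (u, v) ↦ (17 u, v). Geodesics are the pre-images of straight lines: circles (v constant), vertical lines (u constant), and helices (v = c · u + d) for constants c, d.

A right cylinder has E = 17², F = 0, G = 1, so EG − F² = 17², and L = −17, M = N = 0, giving K = (LN − M²)/(EG − F²) = 0 everywhere. A flat surface is locally isometric to the Euclidean plane via the map (u, v) ↦ (17 u, v). Straight lines in the (x̃, ỹ) plane pull back to: (a) horizontal circles (v = const), (b) vertical generators (u = const), and (c) helices (17 u tan θ = v, i.e. v = c · u + d).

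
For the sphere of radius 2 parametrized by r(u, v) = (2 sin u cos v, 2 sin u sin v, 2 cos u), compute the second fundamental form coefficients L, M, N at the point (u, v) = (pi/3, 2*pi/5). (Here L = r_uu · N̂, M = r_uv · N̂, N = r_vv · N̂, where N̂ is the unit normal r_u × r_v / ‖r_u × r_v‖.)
L = -2;  M = 0;  N = -3/2

Compute the unit normal N̂(u, v) = (sin(u)^2*cos(v)/Abs(sin(u)), sin(u)^2*sin(v)/Abs(sin(u)), sin(2*u)/(2*Abs(sin(u)))), and the second partials r_uu, r_uv, r_vv. Take dot products:
  L(u, v) = r_uu · N̂ = -2*sin(u)/Abs(sin(u)),
  M(u, v) = r_uv · N̂ = 0,
  N(u, v) = r_vv · N̂ = -2*sin(u)^3/Abs(sin(u)).
Evaluating at (u, v) = (pi/3, 2*pi/5):
  L = -2, M = 0, N = -3/2.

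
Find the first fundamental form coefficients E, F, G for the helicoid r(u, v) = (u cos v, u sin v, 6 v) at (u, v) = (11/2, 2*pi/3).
E = 1;  F = 0;  G = 265/4

Partials: r_u = (cos(v), sin(v), 0), r_v = (-u*sin(v), u*cos(v), 6). As functions of (u, v):
  E = r_u · r_u = 1,
  F = r_u · r_v = 0,
  G = r_v · r_v = u^2 + 36.
Evaluating at (u, v) = (11/2, 2*pi/3): E = 1, F = 0, G = 265/4.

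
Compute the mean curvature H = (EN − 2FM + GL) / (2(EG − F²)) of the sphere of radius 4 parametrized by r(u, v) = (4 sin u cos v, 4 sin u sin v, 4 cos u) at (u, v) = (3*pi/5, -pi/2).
H = -1/4

With E = 16, F = 0, G = 16*sin(u)^2, L = -4*sin(u)/Abs(sin(u)), M = 0, N = -4*sin(u)^3/Abs(sin(u)), assemble
  H = (EN − 2FM + GL) / (2(EG − F²)) = -sin(u)/(4*Abs(sin(u))).
At (u, v) = (3*pi/5, -pi/2): H = -1/4.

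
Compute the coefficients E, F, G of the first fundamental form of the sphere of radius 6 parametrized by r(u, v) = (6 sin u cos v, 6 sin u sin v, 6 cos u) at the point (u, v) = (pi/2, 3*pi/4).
E = 36;  F = 0;  G = 36

Partials: r_u = (6*cos(u)*cos(v), 6*sin(v)*cos(u), -6*sin(u)), r_v = (-6*sin(u)*sin(v), 6*sin(u)*cos(v), 0). As functions of (u, v):
  E = r_u · r_u = 36,
  F = r_u · r_v = 0,
  G = r_v · r_v = 36*sin(u)^2.
Evaluating at (u, v) = (pi/2, 3*pi/4): E = 36, F = 0, G = 36.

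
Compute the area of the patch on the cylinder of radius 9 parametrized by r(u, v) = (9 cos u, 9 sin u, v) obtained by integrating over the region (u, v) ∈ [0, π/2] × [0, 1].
Area = 9*pi/2

Area = ∫∫ √(EG − F²) du dv with √(EG − F²) = 9. Integrating over [0, π/2] × [0, 1] gives 9*pi/2.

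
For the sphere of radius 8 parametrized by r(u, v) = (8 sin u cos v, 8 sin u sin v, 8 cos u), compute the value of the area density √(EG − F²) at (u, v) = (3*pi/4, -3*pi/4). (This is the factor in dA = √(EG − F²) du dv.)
√(EG − F²)|_{(3*pi/4, -3*pi/4)} = 32*sqrt(2)

E = 64, F = 0, G = 64*sin(u)^2, so EG − F² = 4096*sin(u)^2. Taking the positive square root: √(EG − F²) = 64*Abs(sin(u)). At (u, v) = (3*pi/4, -3*pi/4): 32*sqrt(2).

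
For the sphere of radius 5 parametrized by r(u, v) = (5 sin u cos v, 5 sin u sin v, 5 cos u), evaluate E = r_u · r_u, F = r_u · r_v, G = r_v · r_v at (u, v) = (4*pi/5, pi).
E = 25;  F = 0;  G = 125/8 - 25*sqrt(5)/8

Partials: r_u = (5*cos(u)*cos(v), 5*sin(v)*cos(u), -5*sin(u)), r_v = (-5*sin(u)*sin(v), 5*sin(u)*cos(v), 0). As functions of (u, v):
  E = r_u · r_u = 25,
  F = r_u · r_v = 0,
  G = r_v · r_v = 25*sin(u)^2.
Evaluating at (u, v) = (4*pi/5, pi): E = 25, F = 0, G = 125/8 - 25*sqrt(5)/8.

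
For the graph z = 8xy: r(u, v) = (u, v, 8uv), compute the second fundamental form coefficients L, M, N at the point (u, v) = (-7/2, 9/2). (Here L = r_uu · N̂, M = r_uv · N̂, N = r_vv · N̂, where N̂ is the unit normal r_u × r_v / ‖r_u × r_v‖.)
L = 0;  M = 8*sqrt(2081)/2081;  N = 0

Compute the unit normal N̂(u, v) = (-8*v/sqrt(64*u^2 + 64*v^2 + 1), -8*u/sqrt(64*u^2 + 64*v^2 + 1), 1/sqrt(64*u^2 + 64*v^2 + 1)), and the second partials r_uu, r_uv, r_vv. Take dot products:
  L(u, v) = r_uu · N̂ = 0,
  M(u, v) = r_uv · N̂ = 8/sqrt(64*u^2 + 64*v^2 + 1),
  N(u, v) = r_vv · N̂ = 0.
Evaluating at (u, v) = (-7/2, 9/2):
  L = 0, M = 8*sqrt(2081)/2081, N = 0.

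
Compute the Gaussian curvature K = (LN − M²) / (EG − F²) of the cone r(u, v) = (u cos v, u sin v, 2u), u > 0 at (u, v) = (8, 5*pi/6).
K = 0

Coefficients of the first fundamental form: E = 5, F = 0, G = u^2.
Coefficients of the second fundamental form: L = 0, M = 0, N = 2*sqrt(5)*u^2/(5*Abs(u)).
Assemble K = (LN − M²)/(EG − F²) = 0. At (u, v) = (8, 5*pi/6): K = 0.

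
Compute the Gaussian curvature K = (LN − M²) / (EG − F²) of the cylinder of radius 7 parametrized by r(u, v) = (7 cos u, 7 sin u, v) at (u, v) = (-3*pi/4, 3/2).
K = 0

Coefficients of the first fundamental form: E = 49, F = 0, G = 1.
Coefficients of the second fundamental form: L = -7, M = 0, N = 0.
Assemble K = (LN − M²)/(EG − F²) = 0. At (u, v) = (-3*pi/4, 3/2): K = 0.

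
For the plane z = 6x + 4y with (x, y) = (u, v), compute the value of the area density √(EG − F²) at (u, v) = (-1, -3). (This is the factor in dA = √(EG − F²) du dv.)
√(EG − F²)|_{(-1, -3)} = sqrt(53)

E = 37, F = 24, G = 17, so EG − F² = 53. Taking the positive square root: √(EG − F²) = sqrt(53). At (u, v) = (-1, -3): sqrt(53).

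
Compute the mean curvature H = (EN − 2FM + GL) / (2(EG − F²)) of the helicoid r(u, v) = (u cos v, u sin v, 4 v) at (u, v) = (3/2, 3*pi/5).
H = 0

With E = 1, F = 0, G = u^2 + 16, L = 0, M = -4/sqrt(u^2 + 16), N = 0, assemble
  H = (EN − 2FM + GL) / (2(EG − F²)) = 0.
At (u, v) = (3/2, 3*pi/5): H = 0.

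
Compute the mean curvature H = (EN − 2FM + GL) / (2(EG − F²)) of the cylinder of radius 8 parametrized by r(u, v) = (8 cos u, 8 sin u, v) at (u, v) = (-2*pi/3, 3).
H = -1/16

With E = 64, F = 0, G = 1, L = -8, M = 0, N = 0, assemble
  H = (EN − 2FM + GL) / (2(EG − F²)) = -1/16.
At (u, v) = (-2*pi/3, 3): H = -1/16.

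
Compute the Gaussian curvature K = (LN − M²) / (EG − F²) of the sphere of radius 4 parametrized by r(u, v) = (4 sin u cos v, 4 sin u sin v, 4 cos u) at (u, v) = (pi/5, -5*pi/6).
K = 1/16

Coefficients of the first fundamental form: E = 16, F = 0, G = 16*sin(u)^2.
Coefficients of the second fundamental form: L = -4*sin(u)/Abs(sin(u)), M = 0, N = -4*sin(u)^3/Abs(sin(u)).
Assemble K = (LN − M²)/(EG − F²) = 1/16. At (u, v) = (pi/5, -5*pi/6): K = 1/16.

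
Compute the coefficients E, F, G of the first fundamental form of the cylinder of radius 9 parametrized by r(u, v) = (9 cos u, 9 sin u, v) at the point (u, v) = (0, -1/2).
E = 81;  F = 0;  G = 1

Partials: r_u = (-9*sin(u), 9*cos(u), 0), r_v = (0, 0, 1). As functions of (u, v):
  E = r_u · r_u = 81,
  F = r_u · r_v = 0,
  G = r_v · r_v = 1.
Evaluating at (u, v) = (0, -1/2): E = 81, F = 0, G = 1.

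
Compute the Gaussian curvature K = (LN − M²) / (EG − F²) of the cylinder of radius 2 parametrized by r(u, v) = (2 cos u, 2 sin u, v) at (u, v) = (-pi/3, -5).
K = 0

Coefficients of the first fundamental form: E = 4, F = 0, G = 1.
Coefficients of the second fundamental form: L = -2, M = 0, N = 0.
Assemble K = (LN − M²)/(EG − F²) = 0. At (u, v) = (-pi/3, -5): K = 0.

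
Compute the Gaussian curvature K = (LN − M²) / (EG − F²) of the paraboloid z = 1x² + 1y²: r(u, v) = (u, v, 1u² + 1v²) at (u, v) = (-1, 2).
K = 4/441

Coefficients of the first fundamental form: E = 4*u^2 + 1, F = 4*u*v, G = 4*v^2 + 1.
Coefficients of the second fundamental form: L = 2/sqrt(4*u^2 + 4*v^2 + 1), M = 0, N = 2/sqrt(4*u^2 + 4*v^2 + 1).
Assemble K = (LN − M²)/(EG − F²) = 4/(16*u^4 + 32*u^2*v^2 + 8*u^2 + 16*v^4 + 8*v^2 + 1). At (u, v) = (-1, 2): K = 4/441.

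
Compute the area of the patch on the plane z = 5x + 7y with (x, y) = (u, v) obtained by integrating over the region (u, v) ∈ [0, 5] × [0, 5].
Area = 125*sqrt(3)

Area = ∫∫ √(EG − F²) du dv with √(EG − F²) = 5*sqrt(3). Integrating over [0, 5] × [0, 5] gives 125*sqrt(3).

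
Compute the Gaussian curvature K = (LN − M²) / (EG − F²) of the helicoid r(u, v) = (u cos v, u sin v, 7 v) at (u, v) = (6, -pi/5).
K = -49/7225

Coefficients of the first fundamental form: E = 1, F = 0, G = u^2 + 49.
Coefficients of the second fundamental form: L = 0, M = -7/sqrt(u^2 + 49), N = 0.
Assemble K = (LN − M²)/(EG − F²) = -49/(u^2 + 49)^2. At (u, v) = (6, -pi/5): K = -49/7225.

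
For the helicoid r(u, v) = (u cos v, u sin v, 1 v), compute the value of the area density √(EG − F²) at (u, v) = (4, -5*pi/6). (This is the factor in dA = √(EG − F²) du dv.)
√(EG − F²)|_{(4, -5*pi/6)} = sqrt(17)

E = 1, F = 0, G = u^2 + 1, so EG − F² = u^2 + 1. Taking the positive square root: √(EG − F²) = sqrt(u^2 + 1). At (u, v) = (4, -5*pi/6): sqrt(17).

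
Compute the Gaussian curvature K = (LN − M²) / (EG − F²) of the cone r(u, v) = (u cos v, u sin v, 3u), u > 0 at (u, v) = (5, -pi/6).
K = 0

Coefficients of the first fundamental form: E = 10, F = 0, G = u^2.
Coefficients of the second fundamental form: L = 0, M = 0, N = 3*sqrt(10)*u^2/(10*Abs(u)).
Assemble K = (LN − M²)/(EG − F²) = 0. At (u, v) = (5, -pi/6): K = 0.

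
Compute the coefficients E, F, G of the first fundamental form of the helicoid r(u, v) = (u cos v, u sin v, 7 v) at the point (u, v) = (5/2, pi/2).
E = 1;  F = 0;  G = 221/4

Partials: r_u = (cos(v), sin(v), 0), r_v = (-u*sin(v), u*cos(v), 7). As functions of (u, v):
  E = r_u · r_u = 1,
  F = r_u · r_v = 0,
  G = r_v · r_v = u^2 + 49.
Evaluating at (u, v) = (5/2, pi/2): E = 1, F = 0, G = 221/4.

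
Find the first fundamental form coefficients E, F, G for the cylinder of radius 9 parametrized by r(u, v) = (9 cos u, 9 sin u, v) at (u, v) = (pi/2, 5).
E = 81;  F = 0;  G = 1

Partials: r_u = (-9*sin(u), 9*cos(u), 0), r_v = (0, 0, 1). As functions of (u, v):
  E = r_u · r_u = 81,
  F = r_u · r_v = 0,
  G = r_v · r_v = 1.
Evaluating at (u, v) = (pi/2, 5): E = 81, F = 0, G = 1.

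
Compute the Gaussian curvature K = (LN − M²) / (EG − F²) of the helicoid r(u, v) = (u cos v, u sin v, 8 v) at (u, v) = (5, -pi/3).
K = -64/7921

Coefficients of the first fundamental form: E = 1, F = 0, G = u^2 + 64.
Coefficients of the second fundamental form: L = 0, M = -8/sqrt(u^2 + 64), N = 0.
Assemble K = (LN − M²)/(EG − F²) = -64/(u^2 + 64)^2. At (u, v) = (5, -pi/3): K = -64/7921.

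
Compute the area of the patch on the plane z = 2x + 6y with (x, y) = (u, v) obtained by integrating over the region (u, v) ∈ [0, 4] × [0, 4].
Area = 16*sqrt(41)

Area = ∫∫ √(EG − F²) du dv with √(EG − F²) = sqrt(41). Integrating over [0, 4] × [0, 4] gives 16*sqrt(41).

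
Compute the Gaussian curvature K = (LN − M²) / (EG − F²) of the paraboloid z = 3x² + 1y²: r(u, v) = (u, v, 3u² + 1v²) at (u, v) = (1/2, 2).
K = 3/169

Coefficients of the first fundamental form: E = 36*u^2 + 1, F = 12*u*v, G = 4*v^2 + 1.
Coefficients of the second fundamental form: L = 6/sqrt(36*u^2 + 4*v^2 + 1), M = 0, N = 2/sqrt(36*u^2 + 4*v^2 + 1).
Assemble K = (LN − M²)/(EG − F²) = 12/(1296*u^4 + 288*u^2*v^2 + 72*u^2 + 16*v^4 + 8*v^2 + 1). At (u, v) = (1/2, 2): K = 3/169.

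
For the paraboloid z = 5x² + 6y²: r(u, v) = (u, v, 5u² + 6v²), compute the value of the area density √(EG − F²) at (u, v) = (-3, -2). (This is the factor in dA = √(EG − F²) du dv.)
√(EG − F²)|_{(-3, -2)} = sqrt(1477)

E = 100*u^2 + 1, F = 120*u*v, G = 144*v^2 + 1, so EG − F² = 100*u^2 + 144*v^2 + 1. Taking the positive square root: √(EG − F²) = sqrt(100*u^2 + 144*v^2 + 1). At (u, v) = (-3, -2): sqrt(1477).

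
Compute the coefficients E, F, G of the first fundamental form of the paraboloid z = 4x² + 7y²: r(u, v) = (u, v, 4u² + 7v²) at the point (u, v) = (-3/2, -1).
E = 145;  F = 168;  G = 197

Partials: r_u = (1, 0, 8*u), r_v = (0, 1, 14*v). As functions of (u, v):
  E = r_u · r_u = 64*u^2 + 1,
  F = r_u · r_v = 112*u*v,
  G = r_v · r_v = 196*v^2 + 1.
Evaluating at (u, v) = (-3/2, -1): E = 145, F = 168, G = 197.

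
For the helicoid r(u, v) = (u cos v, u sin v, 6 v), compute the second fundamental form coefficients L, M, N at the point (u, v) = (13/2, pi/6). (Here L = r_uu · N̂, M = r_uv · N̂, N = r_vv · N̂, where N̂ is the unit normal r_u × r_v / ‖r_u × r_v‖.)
L = 0;  M = -12*sqrt(313)/313;  N = 0

Compute the unit normal N̂(u, v) = (6*sin(v)/sqrt(u^2 + 36), -6*cos(v)/sqrt(u^2 + 36), u/sqrt(u^2 + 36)), and the second partials r_uu, r_uv, r_vv. Take dot products:
  L(u, v) = r_uu · N̂ = 0,
  M(u, v) = r_uv · N̂ = -6/sqrt(u^2 + 36),
  N(u, v) = r_vv · N̂ = 0.
Evaluating at (u, v) = (13/2, pi/6):
  L = 0, M = -12*sqrt(313)/313, N = 0.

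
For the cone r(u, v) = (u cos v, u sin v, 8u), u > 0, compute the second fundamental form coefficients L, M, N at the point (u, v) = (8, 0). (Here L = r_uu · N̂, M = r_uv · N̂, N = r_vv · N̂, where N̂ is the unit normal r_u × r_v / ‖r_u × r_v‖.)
L = 0;  M = 0;  N = 64*sqrt(65)/65

Compute the unit normal N̂(u, v) = (-8*sqrt(65)*u*cos(v)/(65*Abs(u)), -8*sqrt(65)*u*sin(v)/(65*Abs(u)), sqrt(65)*u/(65*Abs(u))), and the second partials r_uu, r_uv, r_vv. Take dot products:
  L(u, v) = r_uu · N̂ = 0,
  M(u, v) = r_uv · N̂ = 0,
  N(u, v) = r_vv · N̂ = 8*sqrt(65)*u^2/(65*Abs(u)).
Evaluating at (u, v) = (8, 0):
  L = 0, M = 0, N = 64*sqrt(65)/65.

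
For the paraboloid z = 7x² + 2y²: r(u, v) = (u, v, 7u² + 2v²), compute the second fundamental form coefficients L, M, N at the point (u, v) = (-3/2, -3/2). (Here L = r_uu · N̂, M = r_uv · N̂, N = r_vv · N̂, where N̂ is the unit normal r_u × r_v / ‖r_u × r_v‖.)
L = 7*sqrt(478)/239;  M = 0;  N = 2*sqrt(478)/239

Compute the unit normal N̂(u, v) = (-14*u/sqrt(196*u^2 + 16*v^2 + 1), -4*v/sqrt(196*u^2 + 16*v^2 + 1), 1/sqrt(196*u^2 + 16*v^2 + 1)), and the second partials r_uu, r_uv, r_vv. Take dot products:
  L(u, v) = r_uu · N̂ = 14/sqrt(196*u^2 + 16*v^2 + 1),
  M(u, v) = r_uv · N̂ = 0,
  N(u, v) = r_vv · N̂ = 4/sqrt(196*u^2 + 16*v^2 + 1).
Evaluating at (u, v) = (-3/2, -3/2):
  L = 7*sqrt(478)/239, M = 0, N = 2*sqrt(478)/239.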